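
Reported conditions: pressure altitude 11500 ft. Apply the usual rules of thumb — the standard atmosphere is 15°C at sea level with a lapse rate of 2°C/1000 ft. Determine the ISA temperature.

-8°C

ISA temperature = 15 − 2 × (11500/1000) = 15 − 23 = -8°C.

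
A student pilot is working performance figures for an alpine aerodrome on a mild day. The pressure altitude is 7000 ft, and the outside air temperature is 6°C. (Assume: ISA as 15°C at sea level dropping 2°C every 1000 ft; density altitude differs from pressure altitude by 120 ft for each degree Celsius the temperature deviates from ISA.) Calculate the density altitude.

7600 ft

ISA temperature at 7000 ft = 15 − 2 × (7000/1000) = 1°C.
ISA deviation = 6 − 1 = +5°C.
Density altitude = 7000 + 120 × (5) = 7000 + (+600) = 7600 ft.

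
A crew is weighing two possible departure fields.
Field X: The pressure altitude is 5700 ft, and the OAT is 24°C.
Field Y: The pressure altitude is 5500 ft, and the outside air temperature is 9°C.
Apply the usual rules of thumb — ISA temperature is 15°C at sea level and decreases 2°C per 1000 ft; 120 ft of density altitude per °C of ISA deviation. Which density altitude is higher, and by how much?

Field X: ISA temp = 3.6°C, deviation +20.4°C, DA = 5700 + 120 × 20.4 = 8148 ft.
Field Y: ISA temp = 4°C, deviation +5°C, DA = 5500 + 120 × 5 = 6100 ft.
Field X is higher by 8148 − 6100 = 2048 ft.

Field X by 2048 ft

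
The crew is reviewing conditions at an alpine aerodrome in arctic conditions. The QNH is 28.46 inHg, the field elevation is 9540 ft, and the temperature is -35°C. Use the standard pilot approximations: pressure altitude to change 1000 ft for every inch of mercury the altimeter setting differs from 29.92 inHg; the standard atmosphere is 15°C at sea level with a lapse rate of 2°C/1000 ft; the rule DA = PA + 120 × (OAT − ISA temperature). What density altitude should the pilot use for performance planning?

Pressure altitude = 9540 + (29.92 − 28.46) × 1000 = 9540 + (+1460) = 11000 ft.
ISA temperature at 11000 ft = 15 − 2 × (11000/1000) = -7°C.
ISA deviation = -35 − (-7) = -28°C.
Density altitude = 11000 + 120 × (-28) = 7640 ft.

7640 ft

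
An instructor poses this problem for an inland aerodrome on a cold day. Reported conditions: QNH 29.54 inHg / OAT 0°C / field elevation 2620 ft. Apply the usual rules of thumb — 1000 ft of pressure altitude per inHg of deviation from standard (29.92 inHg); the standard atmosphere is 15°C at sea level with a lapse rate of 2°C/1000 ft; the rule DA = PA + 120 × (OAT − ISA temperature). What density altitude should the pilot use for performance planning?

Pressure altitude = 2620 + (29.92 − 29.54) × 1000 = 2620 + (+380) = 3000 ft.
ISA temperature at 3000 ft = 15 − 2 × (3000/1000) = 9°C.
ISA deviation = 0 − 9 = -9°C.
Density altitude = 3000 + 120 × (-9) = 1920 ft.

1920 ft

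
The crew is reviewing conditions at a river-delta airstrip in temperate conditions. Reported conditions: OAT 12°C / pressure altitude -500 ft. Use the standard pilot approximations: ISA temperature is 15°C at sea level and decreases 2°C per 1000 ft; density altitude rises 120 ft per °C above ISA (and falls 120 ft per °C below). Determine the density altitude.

ISA temperature at -500 ft = 15 − 2 × (-500/1000) = 16°C.
ISA deviation = 12 − 16 = -4°C.
Density altitude = -500 + 120 × (-4) = -500 + (-480) = -980 ft.

-980 ft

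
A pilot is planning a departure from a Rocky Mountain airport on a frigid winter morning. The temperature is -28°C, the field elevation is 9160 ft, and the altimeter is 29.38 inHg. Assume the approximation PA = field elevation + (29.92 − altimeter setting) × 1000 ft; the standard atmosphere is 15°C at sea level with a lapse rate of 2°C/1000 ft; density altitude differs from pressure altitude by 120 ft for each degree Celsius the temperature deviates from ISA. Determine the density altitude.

6868 ft

Pressure altitude = 9160 + (29.92 − 29.38) × 1000 = 9160 + (+540) = 9700 ft.
ISA temperature at 9700 ft = 15 − 2 × (9700/1000) = -4.4°C.
ISA deviation = -28 − (-4.4) = -23.6°C.
Density altitude = 9700 + 120 × (-23.6) = 6868 ft.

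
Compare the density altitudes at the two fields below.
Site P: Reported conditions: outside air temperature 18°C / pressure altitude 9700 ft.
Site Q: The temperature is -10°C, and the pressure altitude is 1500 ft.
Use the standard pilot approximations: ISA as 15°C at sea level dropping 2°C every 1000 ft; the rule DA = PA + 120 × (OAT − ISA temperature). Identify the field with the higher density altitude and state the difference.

Site P: ISA temp = -4.4°C, deviation +22.4°C, DA = 9700 + 120 × 22.4 = 12388 ft.
Site Q: ISA temp = 12°C, deviation -22°C, DA = 1500 + 120 × (-22) = -1140 ft.
Site P is higher by 12388 − (-1140) = 13528 ft.

Site P by 13528 ft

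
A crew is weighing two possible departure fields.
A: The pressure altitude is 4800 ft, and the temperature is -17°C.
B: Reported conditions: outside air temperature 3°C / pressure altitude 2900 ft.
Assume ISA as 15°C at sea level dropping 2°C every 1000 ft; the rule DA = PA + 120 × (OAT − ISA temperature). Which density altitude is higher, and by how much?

A: ISA temp = 5.4°C, deviation -22.4°C, DA = 4800 + 120 × (-22.4) = 2112 ft.
B: ISA temp = 9.2°C, deviation -6.2°C, DA = 2900 + 120 × (-6.2) = 2156 ft.
B is higher by 2156 − 2112 = 44 ft.

B by 44 ft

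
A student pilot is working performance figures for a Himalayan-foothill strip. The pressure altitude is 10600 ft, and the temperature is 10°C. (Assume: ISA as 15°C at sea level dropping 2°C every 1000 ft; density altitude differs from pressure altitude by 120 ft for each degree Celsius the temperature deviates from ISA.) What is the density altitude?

ISA temperature at 10600 ft = 15 − 2 × (10600/1000) = -6.2°C.
ISA deviation = 10 − (-6.2) = +16.2°C.
Density altitude = 10600 + 120 × (16.2) = 10600 + (+1944) = 12544 ft.

12544 ft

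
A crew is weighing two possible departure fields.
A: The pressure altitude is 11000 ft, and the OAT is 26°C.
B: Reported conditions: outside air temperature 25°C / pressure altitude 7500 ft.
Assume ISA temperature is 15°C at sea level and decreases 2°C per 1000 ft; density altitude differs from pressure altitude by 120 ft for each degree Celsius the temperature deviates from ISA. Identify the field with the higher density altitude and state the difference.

A: ISA temp = -7°C, deviation +33°C, DA = 11000 + 120 × 33 = 14960 ft.
B: ISA temp = 0°C, deviation +25°C, DA = 7500 + 120 × 25 = 10500 ft.
A is higher by 14960 − 10500 = 4460 ft.

A by 4460 ft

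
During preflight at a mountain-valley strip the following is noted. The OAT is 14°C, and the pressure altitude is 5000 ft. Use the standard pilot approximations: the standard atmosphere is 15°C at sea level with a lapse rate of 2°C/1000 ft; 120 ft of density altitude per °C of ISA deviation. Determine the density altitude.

ISA temperature at 5000 ft = 15 − 2 × (5000/1000) = 5°C.
ISA deviation = 14 − 5 = +9°C.
Density altitude = 5000 + 120 × (9) = 5000 + (+1080) = 6080 ft.

6080 ft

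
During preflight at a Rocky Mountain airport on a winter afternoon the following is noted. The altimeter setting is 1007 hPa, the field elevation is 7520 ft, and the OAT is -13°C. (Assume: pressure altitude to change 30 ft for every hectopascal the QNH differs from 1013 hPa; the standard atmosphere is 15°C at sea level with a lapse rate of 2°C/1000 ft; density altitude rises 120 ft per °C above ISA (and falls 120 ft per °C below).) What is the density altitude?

6188 ft

Pressure altitude = 7520 + (1013 − 1007) × 30 = 7520 + (+180) = 7700 ft.
ISA temperature at 7700 ft = 15 − 2 × (7700/1000) = -0.4°C.
ISA deviation = -13 − (-0.4) = -12.6°C.
Density altitude = 7700 + 120 × (-12.6) = 6188 ft.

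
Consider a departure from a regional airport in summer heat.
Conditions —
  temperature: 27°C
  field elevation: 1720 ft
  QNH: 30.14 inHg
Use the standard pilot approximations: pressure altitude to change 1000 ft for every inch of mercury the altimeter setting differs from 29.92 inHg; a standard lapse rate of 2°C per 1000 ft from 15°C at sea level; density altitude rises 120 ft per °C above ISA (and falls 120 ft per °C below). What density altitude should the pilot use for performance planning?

Pressure altitude = 1720 + (29.92 − 30.14) × 1000 = 1720 + (-220) = 1500 ft.
ISA temperature at 1500 ft = 15 − 2 × (1500/1000) = 12°C.
ISA deviation = 27 − 12 = +15°C.
Density altitude = 1500 + 120 × (15) = 3300 ft.

3300 ft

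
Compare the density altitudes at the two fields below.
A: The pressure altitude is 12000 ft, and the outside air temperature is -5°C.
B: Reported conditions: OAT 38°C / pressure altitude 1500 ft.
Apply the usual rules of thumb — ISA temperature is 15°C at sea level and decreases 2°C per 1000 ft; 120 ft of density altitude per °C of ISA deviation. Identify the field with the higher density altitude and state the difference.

A by 7860 ft

A: ISA temp = -9°C, deviation +4°C, DA = 12000 + 120 × 4 = 12480 ft.
B: ISA temp = 12°C, deviation +26°C, DA = 1500 + 120 × 26 = 4620 ft.
A is higher by 12480 − 4620 = 7860 ft.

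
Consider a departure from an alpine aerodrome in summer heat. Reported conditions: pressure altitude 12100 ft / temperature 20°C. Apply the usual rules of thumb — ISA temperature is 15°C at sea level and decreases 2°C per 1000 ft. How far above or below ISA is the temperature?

ISA temperature at 12100 ft = 15 − 2 × (12100/1000) = -9.2°C.
Deviation = OAT − ISA = 20 − (-9.2) = +29.2°C.

ISA+29.2°C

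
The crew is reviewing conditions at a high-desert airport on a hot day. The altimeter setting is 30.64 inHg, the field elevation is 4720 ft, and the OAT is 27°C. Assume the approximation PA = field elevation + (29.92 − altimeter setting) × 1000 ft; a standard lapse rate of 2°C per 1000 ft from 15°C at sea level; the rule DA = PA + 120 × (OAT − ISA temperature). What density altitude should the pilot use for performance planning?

6400 ft

Pressure altitude = 4720 + (29.92 − 30.64) × 1000 = 4720 + (-720) = 4000 ft.
ISA temperature at 4000 ft = 15 − 2 × (4000/1000) = 7°C.
ISA deviation = 27 − 7 = +20°C.
Density altitude = 4000 + 120 × (20) = 6400 ft.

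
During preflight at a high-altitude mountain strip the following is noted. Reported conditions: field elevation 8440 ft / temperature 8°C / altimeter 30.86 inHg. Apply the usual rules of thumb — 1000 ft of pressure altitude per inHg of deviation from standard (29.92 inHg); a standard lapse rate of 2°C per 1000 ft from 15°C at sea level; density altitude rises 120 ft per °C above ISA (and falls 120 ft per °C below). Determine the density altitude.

8460 ft

Pressure altitude = 8440 + (29.92 − 30.86) × 1000 = 8440 + (-940) = 7500 ft.
ISA temperature at 7500 ft = 15 − 2 × (7500/1000) = 0°C.
ISA deviation = 8 − 0 = +8°C.
Density altitude = 7500 + 120 × (8) = 8460 ft.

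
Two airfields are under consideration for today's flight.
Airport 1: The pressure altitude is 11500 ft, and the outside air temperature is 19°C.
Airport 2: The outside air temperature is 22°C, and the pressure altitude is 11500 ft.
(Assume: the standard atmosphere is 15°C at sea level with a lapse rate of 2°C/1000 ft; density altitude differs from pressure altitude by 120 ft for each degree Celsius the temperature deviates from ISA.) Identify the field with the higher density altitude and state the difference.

Airport 1: ISA temp = -8°C, deviation +27°C, DA = 11500 + 120 × 27 = 14740 ft.
Airport 2: ISA temp = -8°C, deviation +30°C, DA = 11500 + 120 × 30 = 15100 ft.
Airport 2 is higher by 15100 − 14740 = 360 ft.

Airport 2 by 360 ft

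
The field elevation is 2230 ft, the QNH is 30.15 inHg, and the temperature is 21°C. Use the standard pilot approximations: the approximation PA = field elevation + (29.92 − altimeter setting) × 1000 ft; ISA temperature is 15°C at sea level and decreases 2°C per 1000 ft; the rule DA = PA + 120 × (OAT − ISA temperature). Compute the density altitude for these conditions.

Pressure altitude = 2230 + (29.92 − 30.15) × 1000 = 2230 + (-230) = 2000 ft.
ISA temperature at 2000 ft = 15 − 2 × (2000/1000) = 11°C.
ISA deviation = 21 − 11 = +10°C.
Density altitude = 2000 + 120 × (10) = 3200 ft.

3200 ft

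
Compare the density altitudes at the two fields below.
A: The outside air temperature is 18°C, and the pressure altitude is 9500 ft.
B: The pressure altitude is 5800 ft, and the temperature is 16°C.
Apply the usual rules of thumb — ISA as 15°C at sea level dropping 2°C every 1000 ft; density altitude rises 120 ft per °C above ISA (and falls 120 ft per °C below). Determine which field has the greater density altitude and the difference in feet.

A by 4828 ft

A: ISA temp = -4°C, deviation +22°C, DA = 9500 + 120 × 22 = 12140 ft.
B: ISA temp = 3.4°C, deviation +12.6°C, DA = 5800 + 120 × 12.6 = 7312 ft.
A is higher by 12140 − 7312 = 4828 ft.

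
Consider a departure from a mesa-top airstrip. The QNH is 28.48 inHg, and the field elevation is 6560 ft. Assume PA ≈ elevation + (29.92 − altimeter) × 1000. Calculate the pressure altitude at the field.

Pressure correction = (29.92 − 28.48) × 1000 = +1440 ft.
Pressure altitude = 6560 + (+1440) = 8000 ft.

8000 ft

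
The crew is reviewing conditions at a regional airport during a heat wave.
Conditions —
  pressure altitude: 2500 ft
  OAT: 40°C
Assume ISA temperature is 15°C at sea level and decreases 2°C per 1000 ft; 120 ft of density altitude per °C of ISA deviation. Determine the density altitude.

ISA temperature at 2500 ft = 15 − 2 × (2500/1000) = 10°C.
ISA deviation = 40 − 10 = +30°C.
Density altitude = 2500 + 120 × (30) = 2500 + (+3600) = 6100 ft.

6100 ft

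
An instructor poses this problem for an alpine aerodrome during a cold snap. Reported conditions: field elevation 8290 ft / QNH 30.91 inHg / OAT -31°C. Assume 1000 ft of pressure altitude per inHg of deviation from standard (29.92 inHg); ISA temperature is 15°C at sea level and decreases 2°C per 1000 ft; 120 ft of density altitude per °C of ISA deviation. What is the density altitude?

Pressure altitude = 8290 + (29.92 − 30.91) × 1000 = 8290 + (-990) = 7300 ft.
ISA temperature at 7300 ft = 15 − 2 × (7300/1000) = 0.4°C.
ISA deviation = -31 − 0.4 = -31.4°C.
Density altitude = 7300 + 120 × (-31.4) = 3532 ft.

3532 ft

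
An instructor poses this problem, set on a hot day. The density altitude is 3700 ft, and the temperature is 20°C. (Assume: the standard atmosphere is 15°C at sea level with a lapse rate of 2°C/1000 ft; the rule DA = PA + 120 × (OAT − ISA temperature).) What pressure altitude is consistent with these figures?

2500 ft

DA = PA + 120 × (OAT − (15 − 2·PA/1000)) = PA + 120·OAT − 1800 + 0.24·PA = 1.24·PA + 120·OAT − 1800.
So 1.24·PA = 3700 − 120 × 20 + 1800 = 3100.
PA = 3100 / 1.24 = 2500 ft.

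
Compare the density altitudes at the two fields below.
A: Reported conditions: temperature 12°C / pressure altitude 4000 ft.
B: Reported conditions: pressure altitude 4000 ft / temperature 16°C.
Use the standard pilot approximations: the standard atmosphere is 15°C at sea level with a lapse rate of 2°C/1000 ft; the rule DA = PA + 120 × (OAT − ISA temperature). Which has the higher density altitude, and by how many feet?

A: ISA temp = 7°C, deviation +5°C, DA = 4000 + 120 × 5 = 4600 ft.
B: ISA temp = 7°C, deviation +9°C, DA = 4000 + 120 × 9 = 5080 ft.
B is higher by 5080 − 4600 = 480 ft.

B by 480 ft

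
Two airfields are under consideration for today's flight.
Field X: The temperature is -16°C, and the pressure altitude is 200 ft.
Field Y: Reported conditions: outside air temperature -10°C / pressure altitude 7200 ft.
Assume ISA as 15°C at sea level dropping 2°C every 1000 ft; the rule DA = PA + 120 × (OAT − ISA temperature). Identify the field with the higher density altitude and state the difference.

Field X: ISA temp = 14.6°C, deviation -30.6°C, DA = 200 + 120 × (-30.6) = -3472 ft.
Field Y: ISA temp = 0.6°C, deviation -10.6°C, DA = 7200 + 120 × (-10.6) = 5928 ft.
Field Y is higher by 5928 − (-3472) = 9400 ft.

Field Y by 9400 ft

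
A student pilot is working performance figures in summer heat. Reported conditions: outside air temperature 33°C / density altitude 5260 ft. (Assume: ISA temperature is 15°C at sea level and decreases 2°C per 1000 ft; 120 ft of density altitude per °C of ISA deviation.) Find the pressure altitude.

2500 ft

DA = PA + 120 × (OAT − (15 − 2·PA/1000)) = PA + 120·OAT − 1800 + 0.24·PA = 1.24·PA + 120·OAT − 1800.
So 1.24·PA = 5260 − 120 × 33 + 1800 = 3100.
PA = 3100 / 1.24 = 2500 ft.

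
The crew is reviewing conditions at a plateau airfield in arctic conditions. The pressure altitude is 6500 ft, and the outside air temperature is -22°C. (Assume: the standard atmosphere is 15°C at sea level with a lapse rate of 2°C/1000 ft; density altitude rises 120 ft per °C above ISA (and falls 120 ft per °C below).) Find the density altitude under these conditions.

3620 ft

ISA temperature at 6500 ft = 15 − 2 × (6500/1000) = 2°C.
ISA deviation = -22 − 2 = -24°C.
Density altitude = 6500 + 120 × (-24) = 6500 + (-2880) = 3620 ft.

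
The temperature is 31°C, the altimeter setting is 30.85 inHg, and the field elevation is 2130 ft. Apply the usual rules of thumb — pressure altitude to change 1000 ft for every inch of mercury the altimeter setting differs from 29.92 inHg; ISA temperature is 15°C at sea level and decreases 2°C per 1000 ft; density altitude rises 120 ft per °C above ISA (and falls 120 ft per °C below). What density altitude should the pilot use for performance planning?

3408 ft

Pressure altitude = 2130 + (29.92 − 30.85) × 1000 = 2130 + (-930) = 1200 ft.
ISA temperature at 1200 ft = 15 − 2 × (1200/1000) = 12.6°C.
ISA deviation = 31 − 12.6 = +18.4°C.
Density altitude = 1200 + 120 × (18.4) = 3408 ft.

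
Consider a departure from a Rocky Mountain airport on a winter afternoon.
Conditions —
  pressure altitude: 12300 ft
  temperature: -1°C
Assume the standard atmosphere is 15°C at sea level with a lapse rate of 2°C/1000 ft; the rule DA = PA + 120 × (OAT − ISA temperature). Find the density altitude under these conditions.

13332 ft

ISA temperature at 12300 ft = 15 − 2 × (12300/1000) = -9.6°C.
ISA deviation = -1 − (-9.6) = +8.6°C.
Density altitude = 12300 + 120 × (8.6) = 12300 + (+1032) = 13332 ft.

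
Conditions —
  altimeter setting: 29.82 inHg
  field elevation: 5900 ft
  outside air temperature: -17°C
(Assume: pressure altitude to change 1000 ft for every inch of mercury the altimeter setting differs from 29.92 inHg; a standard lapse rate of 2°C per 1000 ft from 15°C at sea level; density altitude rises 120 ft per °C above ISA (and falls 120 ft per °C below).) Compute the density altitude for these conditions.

Pressure altitude = 5900 + (29.92 − 29.82) × 1000 = 5900 + (+100) = 6000 ft.
ISA temperature at 6000 ft = 15 − 2 × (6000/1000) = 3°C.
ISA deviation = -17 − 3 = -20°C.
Density altitude = 6000 + 120 × (-20) = 3600 ft.

3600 ft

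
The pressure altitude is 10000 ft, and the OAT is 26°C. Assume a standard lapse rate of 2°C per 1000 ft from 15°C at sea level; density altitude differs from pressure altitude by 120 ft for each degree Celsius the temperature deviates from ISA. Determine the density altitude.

ISA temperature at 10000 ft = 15 − 2 × (10000/1000) = -5°C.
ISA deviation = 26 − (-5) = +31°C.
Density altitude = 10000 + 120 × (31) = 10000 + (+3720) = 13720 ft.

13720 ft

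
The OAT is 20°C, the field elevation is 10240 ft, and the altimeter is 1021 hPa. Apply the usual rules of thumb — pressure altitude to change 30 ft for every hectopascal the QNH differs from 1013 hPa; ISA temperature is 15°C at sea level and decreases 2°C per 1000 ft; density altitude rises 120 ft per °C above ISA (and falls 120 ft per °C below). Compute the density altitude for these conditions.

Pressure altitude = 10240 + (1013 − 1021) × 30 = 10240 + (-240) = 10000 ft.
ISA temperature at 10000 ft = 15 − 2 × (10000/1000) = -5°C.
ISA deviation = 20 − (-5) = +25°C.
Density altitude = 10000 + 120 × (25) = 13000 ft.

13000 ft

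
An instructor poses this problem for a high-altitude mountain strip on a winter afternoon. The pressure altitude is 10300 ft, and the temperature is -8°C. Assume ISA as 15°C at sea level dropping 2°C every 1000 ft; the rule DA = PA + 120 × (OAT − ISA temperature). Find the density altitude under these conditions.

10012 ft

ISA temperature at 10300 ft = 15 − 2 × (10300/1000) = -5.6°C.
ISA deviation = -8 − (-5.6) = -2.4°C.
Density altitude = 10300 + 120 × (-2.4) = 10300 + (-288) = 10012 ft.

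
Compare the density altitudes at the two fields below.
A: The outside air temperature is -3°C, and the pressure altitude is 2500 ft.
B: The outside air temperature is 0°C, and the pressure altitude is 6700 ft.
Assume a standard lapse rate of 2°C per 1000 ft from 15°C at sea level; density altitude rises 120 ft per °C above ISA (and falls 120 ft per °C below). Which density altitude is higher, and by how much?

A: ISA temp = 10°C, deviation -13°C, DA = 2500 + 120 × (-13) = 940 ft.
B: ISA temp = 1.6°C, deviation -1.6°C, DA = 6700 + 120 × (-1.6) = 6508 ft.
B is higher by 6508 − 940 = 5568 ft.

B by 5568 ft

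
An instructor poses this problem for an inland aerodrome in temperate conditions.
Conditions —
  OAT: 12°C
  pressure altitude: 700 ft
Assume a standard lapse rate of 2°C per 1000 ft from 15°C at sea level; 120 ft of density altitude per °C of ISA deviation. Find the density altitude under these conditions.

ISA temperature at 700 ft = 15 − 2 × (700/1000) = 13.6°C.
ISA deviation = 12 − 13.6 = -1.6°C.
Density altitude = 700 + 120 × (-1.6) = 700 + (-192) = 508 ft.

508 ft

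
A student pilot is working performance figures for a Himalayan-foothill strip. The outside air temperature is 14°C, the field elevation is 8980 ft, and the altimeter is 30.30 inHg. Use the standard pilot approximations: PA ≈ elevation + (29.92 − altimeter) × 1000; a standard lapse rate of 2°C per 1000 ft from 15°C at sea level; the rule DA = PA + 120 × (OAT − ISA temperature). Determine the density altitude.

10544 ft

Pressure altitude = 8980 + (29.92 − 30.30) × 1000 = 8980 + (-380) = 8600 ft.
ISA temperature at 8600 ft = 15 − 2 × (8600/1000) = -2.2°C.
ISA deviation = 14 − (-2.2) = +16.2°C.
Density altitude = 8600 + 120 × (16.2) = 10544 ft.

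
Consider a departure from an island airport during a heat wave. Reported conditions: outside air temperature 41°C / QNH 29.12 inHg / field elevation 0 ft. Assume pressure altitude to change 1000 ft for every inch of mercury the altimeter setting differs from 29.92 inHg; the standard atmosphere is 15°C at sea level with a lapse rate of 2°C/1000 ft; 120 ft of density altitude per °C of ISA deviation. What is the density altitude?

4112 ft

Pressure altitude = 0 + (29.92 − 29.12) × 1000 = 0 + (+800) = 800 ft.
ISA temperature at 800 ft = 15 − 2 × (800/1000) = 13.4°C.
ISA deviation = 41 − 13.4 = +27.6°C.
Density altitude = 800 + 120 × (27.6) = 4112 ft.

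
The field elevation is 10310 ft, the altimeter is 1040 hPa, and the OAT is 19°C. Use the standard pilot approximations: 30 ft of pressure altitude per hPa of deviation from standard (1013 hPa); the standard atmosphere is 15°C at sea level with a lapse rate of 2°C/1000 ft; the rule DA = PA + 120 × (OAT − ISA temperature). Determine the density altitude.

12260 ft

Pressure altitude = 10310 + (1013 − 1040) × 30 = 10310 + (-810) = 9500 ft.
ISA temperature at 9500 ft = 15 − 2 × (9500/1000) = -4°C.
ISA deviation = 19 − (-4) = +23°C.
Density altitude = 9500 + 120 × (23) = 12260 ft.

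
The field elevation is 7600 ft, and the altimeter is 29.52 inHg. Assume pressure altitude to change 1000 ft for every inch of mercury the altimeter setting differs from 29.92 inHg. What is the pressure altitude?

8000 ft

Pressure correction = (29.92 − 29.52) × 1000 = +400 ft.
Pressure altitude = 7600 + (+400) = 8000 ft.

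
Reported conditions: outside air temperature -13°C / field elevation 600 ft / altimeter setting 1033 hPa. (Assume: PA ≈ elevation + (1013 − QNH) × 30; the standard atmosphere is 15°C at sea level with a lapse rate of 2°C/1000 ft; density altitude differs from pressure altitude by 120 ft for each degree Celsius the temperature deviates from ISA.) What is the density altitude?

-3360 ft

Pressure altitude = 600 + (1013 − 1033) × 30 = 600 + (-600) = 0 ft.
ISA temperature at 0 ft = 15 − 2 × (0/1000) = 15°C.
ISA deviation = -13 − 15 = -28°C.
Density altitude = 0 + 120 × (-28) = -3360 ft.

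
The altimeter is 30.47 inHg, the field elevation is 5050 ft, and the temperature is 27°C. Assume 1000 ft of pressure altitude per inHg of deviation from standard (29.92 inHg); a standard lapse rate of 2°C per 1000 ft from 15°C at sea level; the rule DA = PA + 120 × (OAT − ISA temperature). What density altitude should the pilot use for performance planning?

7020 ft

Pressure altitude = 5050 + (29.92 − 30.47) × 1000 = 5050 + (-550) = 4500 ft.
ISA temperature at 4500 ft = 15 − 2 × (4500/1000) = 6°C.
ISA deviation = 27 − 6 = +21°C.
Density altitude = 4500 + 120 × (21) = 7020 ft.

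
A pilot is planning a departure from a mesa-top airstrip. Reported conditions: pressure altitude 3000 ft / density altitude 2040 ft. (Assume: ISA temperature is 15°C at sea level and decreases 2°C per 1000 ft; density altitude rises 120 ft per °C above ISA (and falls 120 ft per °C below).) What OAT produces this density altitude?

1°C

Density altitude − pressure altitude = 2040 − 3000 = -960 ft.
At 120 ft/°C that is an ISA deviation of -960/120 = -8°C.
ISA temperature at 3000 ft = 15 − 2 × (3000/1000) = 9°C.
OAT = ISA + deviation = 9 + (-8) = 1°C.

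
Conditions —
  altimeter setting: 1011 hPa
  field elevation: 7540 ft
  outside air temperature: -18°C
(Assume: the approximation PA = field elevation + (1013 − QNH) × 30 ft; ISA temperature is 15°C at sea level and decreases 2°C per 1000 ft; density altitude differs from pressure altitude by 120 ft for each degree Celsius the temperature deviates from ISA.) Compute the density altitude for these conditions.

5464 ft

Pressure altitude = 7540 + (1013 − 1011) × 30 = 7540 + (+60) = 7600 ft.
ISA temperature at 7600 ft = 15 − 2 × (7600/1000) = -0.2°C.
ISA deviation = -18 − (-0.2) = -17.8°C.
Density altitude = 7600 + 120 × (-17.8) = 5464 ft.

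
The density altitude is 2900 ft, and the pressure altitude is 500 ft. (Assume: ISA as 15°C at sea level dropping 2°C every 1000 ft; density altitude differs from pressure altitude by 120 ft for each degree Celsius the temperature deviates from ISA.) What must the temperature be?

34°C

Density altitude − pressure altitude = 2900 − 500 = +2400 ft.
At 120 ft/°C that is an ISA deviation of 2400/120 = +20°C.
ISA temperature at 500 ft = 15 − 2 × (500/1000) = 14°C.
OAT = ISA + deviation = 14 + (+20) = 34°C.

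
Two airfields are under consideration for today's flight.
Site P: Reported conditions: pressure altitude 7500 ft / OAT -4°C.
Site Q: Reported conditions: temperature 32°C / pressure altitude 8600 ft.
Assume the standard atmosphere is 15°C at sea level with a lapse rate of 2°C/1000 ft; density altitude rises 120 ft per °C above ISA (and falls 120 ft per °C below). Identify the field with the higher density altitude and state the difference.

Site P: ISA temp = 0°C, deviation -4°C, DA = 7500 + 120 × (-4) = 7020 ft.
Site Q: ISA temp = -2.2°C, deviation +34.2°C, DA = 8600 + 120 × 34.2 = 12704 ft.
Site Q is higher by 12704 − 7020 = 5684 ft.

Site Q by 5684 ft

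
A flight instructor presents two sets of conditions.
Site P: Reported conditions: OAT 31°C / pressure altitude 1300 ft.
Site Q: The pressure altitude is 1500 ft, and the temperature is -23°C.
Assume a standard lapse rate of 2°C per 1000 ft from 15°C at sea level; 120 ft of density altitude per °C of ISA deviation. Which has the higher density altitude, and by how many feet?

Site P: ISA temp = 12.4°C, deviation +18.6°C, DA = 1300 + 120 × 18.6 = 3532 ft.
Site Q: ISA temp = 12°C, deviation -35°C, DA = 1500 + 120 × (-35) = -2700 ft.
Site P is higher by 3532 − (-2700) = 6232 ft.

Site P by 6232 ft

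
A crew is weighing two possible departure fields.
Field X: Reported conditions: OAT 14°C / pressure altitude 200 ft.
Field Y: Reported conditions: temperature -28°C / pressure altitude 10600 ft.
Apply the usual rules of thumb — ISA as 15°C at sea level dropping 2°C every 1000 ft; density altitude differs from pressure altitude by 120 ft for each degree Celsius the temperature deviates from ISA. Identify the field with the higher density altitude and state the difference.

Field X: ISA temp = 14.6°C, deviation -0.6°C, DA = 200 + 120 × (-0.6) = 128 ft.
Field Y: ISA temp = -6.2°C, deviation -21.8°C, DA = 10600 + 120 × (-21.8) = 7984 ft.
Field Y is higher by 7984 − 128 = 7856 ft.

Field Y by 7856 ft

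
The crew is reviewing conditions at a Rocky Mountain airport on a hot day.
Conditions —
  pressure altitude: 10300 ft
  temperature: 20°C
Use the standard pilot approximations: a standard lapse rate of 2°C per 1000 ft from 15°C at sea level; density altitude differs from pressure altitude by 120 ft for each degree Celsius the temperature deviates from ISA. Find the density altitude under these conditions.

13372 ft

ISA temperature at 10300 ft = 15 − 2 × (10300/1000) = -5.6°C.
ISA deviation = 20 − (-5.6) = +25.6°C.
Density altitude = 10300 + 120 × (25.6) = 10300 + (+3072) = 13372 ft.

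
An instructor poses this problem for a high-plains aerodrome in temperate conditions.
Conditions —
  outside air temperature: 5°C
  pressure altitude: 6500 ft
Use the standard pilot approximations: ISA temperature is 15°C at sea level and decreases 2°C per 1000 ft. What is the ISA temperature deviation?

ISA temperature at 6500 ft = 15 − 2 × (6500/1000) = 2°C.
Deviation = OAT − ISA = 5 − 2 = +3°C.

ISA+3°C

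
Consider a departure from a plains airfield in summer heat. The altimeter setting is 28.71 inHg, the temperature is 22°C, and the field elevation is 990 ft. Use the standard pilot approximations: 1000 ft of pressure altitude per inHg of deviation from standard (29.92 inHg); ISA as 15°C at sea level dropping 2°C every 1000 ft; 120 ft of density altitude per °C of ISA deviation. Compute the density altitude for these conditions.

Pressure altitude = 990 + (29.92 − 28.71) × 1000 = 990 + (+1210) = 2200 ft.
ISA temperature at 2200 ft = 15 − 2 × (2200/1000) = 10.6°C.
ISA deviation = 22 − 10.6 = +11.4°C.
Density altitude = 2200 + 120 × (11.4) = 3568 ft.

3568 ft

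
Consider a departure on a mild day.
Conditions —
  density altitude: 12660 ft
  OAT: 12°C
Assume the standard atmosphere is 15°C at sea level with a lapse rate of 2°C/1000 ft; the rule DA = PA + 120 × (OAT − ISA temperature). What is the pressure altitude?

DA = PA + 120 × (OAT − (15 − 2·PA/1000)) = PA + 120·OAT − 1800 + 0.24·PA = 1.24·PA + 120·OAT − 1800.
So 1.24·PA = 12660 − 120 × 12 + 1800 = 13020.
PA = 13020 / 1.24 = 10500 ft.

10500 ft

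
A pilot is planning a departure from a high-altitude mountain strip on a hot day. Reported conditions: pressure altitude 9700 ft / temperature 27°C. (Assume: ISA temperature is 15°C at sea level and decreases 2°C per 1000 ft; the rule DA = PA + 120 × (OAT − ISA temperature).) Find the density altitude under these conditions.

13468 ft

ISA temperature at 9700 ft = 15 − 2 × (9700/1000) = -4.4°C.
ISA deviation = 27 − (-4.4) = +31.4°C.
Density altitude = 9700 + 120 × (31.4) = 9700 + (+3768) = 13468 ft.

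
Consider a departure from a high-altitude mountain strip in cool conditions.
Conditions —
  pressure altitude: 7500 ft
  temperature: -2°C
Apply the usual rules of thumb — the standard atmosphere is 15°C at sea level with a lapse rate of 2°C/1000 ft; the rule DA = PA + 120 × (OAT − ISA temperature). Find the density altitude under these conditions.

7260 ft

ISA temperature at 7500 ft = 15 − 2 × (7500/1000) = 0°C.
ISA deviation = -2 − 0 = -2°C.
Density altitude = 7500 + 120 × (-2) = 7500 + (-240) = 7260 ft.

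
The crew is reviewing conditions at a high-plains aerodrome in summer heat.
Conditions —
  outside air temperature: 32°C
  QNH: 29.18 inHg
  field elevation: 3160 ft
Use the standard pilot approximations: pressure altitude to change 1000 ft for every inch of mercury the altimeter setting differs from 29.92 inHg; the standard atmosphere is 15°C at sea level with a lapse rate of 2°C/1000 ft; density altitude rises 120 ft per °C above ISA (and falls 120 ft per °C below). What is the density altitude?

6876 ft

Pressure altitude = 3160 + (29.92 − 29.18) × 1000 = 3160 + (+740) = 3900 ft.
ISA temperature at 3900 ft = 15 − 2 × (3900/1000) = 7.2°C.
ISA deviation = 32 − 7.2 = +24.8°C.
Density altitude = 3900 + 120 × (24.8) = 6876 ft.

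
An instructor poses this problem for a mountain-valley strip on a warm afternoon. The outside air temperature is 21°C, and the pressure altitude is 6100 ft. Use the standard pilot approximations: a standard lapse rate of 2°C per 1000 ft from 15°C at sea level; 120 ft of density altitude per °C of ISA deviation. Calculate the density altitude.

8284 ft

ISA temperature at 6100 ft = 15 − 2 × (6100/1000) = 2.8°C.
ISA deviation = 21 − 2.8 = +18.2°C.
Density altitude = 6100 + 120 × (18.2) = 6100 + (+2184) = 8284 ft.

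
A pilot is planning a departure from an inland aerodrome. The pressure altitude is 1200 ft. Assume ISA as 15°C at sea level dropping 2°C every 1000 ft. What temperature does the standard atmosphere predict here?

ISA temperature = 15 − 2 × (1200/1000) = 15 − 2.4 = 12.6°C.

12.6°C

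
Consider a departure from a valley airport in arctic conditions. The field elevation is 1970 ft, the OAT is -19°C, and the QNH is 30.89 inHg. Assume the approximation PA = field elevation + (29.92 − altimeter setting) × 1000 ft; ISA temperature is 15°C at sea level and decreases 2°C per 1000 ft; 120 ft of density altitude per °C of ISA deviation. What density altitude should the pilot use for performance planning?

Pressure altitude = 1970 + (29.92 − 30.89) × 1000 = 1970 + (-970) = 1000 ft.
ISA temperature at 1000 ft = 15 − 2 × (1000/1000) = 13°C.
ISA deviation = -19 − 13 = -32°C.
Density altitude = 1000 + 120 × (-32) = -2840 ft.

-2840 ft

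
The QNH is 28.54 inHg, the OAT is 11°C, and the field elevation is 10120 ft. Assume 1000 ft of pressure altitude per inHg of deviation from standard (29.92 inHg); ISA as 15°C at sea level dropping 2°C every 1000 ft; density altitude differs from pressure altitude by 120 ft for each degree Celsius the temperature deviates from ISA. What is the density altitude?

13780 ft

Pressure altitude = 10120 + (29.92 − 28.54) × 1000 = 10120 + (+1380) = 11500 ft.
ISA temperature at 11500 ft = 15 − 2 × (11500/1000) = -8°C.
ISA deviation = 11 − (-8) = +19°C.
Density altitude = 11500 + 120 × (19) = 13780 ft.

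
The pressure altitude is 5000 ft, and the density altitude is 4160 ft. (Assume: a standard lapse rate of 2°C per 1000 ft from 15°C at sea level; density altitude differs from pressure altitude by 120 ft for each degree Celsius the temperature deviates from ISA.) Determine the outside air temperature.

Density altitude − pressure altitude = 4160 − 5000 = -840 ft.
At 120 ft/°C that is an ISA deviation of -840/120 = -7°C.
ISA temperature at 5000 ft = 15 − 2 × (5000/1000) = 5°C.
OAT = ISA + deviation = 5 + (-7) = -2°C.

-2°C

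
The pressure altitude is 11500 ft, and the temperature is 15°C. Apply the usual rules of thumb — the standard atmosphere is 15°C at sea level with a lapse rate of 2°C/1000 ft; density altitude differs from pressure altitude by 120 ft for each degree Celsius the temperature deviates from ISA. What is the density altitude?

14260 ft

ISA temperature at 11500 ft = 15 − 2 × (11500/1000) = -8°C.
ISA deviation = 15 − (-8) = +23°C.
Density altitude = 11500 + 120 × (23) = 11500 + (+2760) = 14260 ft.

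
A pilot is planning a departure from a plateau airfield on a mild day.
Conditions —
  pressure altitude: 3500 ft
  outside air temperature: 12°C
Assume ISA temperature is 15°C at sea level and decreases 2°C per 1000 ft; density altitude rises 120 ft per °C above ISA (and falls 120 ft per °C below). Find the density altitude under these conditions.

ISA temperature at 3500 ft = 15 − 2 × (3500/1000) = 8°C.
ISA deviation = 12 − 8 = +4°C.
Density altitude = 3500 + 120 × (4) = 3500 + (+480) = 3980 ft.

3980 ft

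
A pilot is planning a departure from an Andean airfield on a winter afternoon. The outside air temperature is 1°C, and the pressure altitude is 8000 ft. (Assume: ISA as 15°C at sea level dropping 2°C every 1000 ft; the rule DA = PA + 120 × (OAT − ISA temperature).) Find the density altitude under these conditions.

8240 ft

ISA temperature at 8000 ft = 15 − 2 × (8000/1000) = -1°C.
ISA deviation = 1 − (-1) = +2°C.
Density altitude = 8000 + 120 × (2) = 8000 + (+240) = 8240 ft.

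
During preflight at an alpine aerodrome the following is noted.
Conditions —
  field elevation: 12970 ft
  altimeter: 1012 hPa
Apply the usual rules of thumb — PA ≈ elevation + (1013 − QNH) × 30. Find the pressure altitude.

Pressure correction = (1013 − 1012) × 30 = +30 ft.
Pressure altitude = 12970 + (+30) = 13000 ft.

13000 ft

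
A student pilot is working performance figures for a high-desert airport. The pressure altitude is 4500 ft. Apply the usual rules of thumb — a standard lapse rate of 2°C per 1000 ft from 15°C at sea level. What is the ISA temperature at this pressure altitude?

ISA temperature = 15 − 2 × (4500/1000) = 15 − 9 = 6°C.

6°C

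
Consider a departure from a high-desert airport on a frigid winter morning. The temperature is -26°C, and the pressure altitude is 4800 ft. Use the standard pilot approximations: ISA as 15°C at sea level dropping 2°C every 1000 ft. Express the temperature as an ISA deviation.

ISA temperature at 4800 ft = 15 − 2 × (4800/1000) = 5.4°C.
Deviation = OAT − ISA = -26 − 5.4 = -31.4°C.

ISA-31.4°C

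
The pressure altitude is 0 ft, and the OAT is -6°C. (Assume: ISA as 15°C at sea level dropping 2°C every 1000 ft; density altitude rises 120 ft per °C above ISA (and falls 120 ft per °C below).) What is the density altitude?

ISA temperature at 0 ft = 15 − 2 × (0/1000) = 15°C.
ISA deviation = -6 − 15 = -21°C.
Density altitude = 0 + 120 × (-21) = 0 + (-2520) = -2520 ft.

-2520 ft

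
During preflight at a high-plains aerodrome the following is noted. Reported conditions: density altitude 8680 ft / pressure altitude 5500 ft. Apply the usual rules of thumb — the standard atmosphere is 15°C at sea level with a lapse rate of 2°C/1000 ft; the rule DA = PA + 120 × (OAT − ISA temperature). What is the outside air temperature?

Density altitude − pressure altitude = 8680 − 5500 = +3180 ft.
At 120 ft/°C that is an ISA deviation of 3180/120 = +26.5°C.
ISA temperature at 5500 ft = 15 − 2 × (5500/1000) = 4°C.
OAT = ISA + deviation = 4 + (+26.5) = 30.5°C.

30.5°C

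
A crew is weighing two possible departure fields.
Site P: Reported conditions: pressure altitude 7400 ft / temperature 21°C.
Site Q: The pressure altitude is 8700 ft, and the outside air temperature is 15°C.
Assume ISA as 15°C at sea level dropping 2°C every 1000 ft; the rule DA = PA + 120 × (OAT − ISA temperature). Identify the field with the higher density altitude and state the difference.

Site Q by 892 ft

Site P: ISA temp = 0.2°C, deviation +20.8°C, DA = 7400 + 120 × 20.8 = 9896 ft.
Site Q: ISA temp = -2.4°C, deviation +17.4°C, DA = 8700 + 120 × 17.4 = 10788 ft.
Site Q is higher by 10788 − 9896 = 892 ft.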